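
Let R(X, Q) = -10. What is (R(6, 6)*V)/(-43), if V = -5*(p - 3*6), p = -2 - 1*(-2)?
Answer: 900/43 ≈ 20.930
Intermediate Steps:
p = 0 (p = -2 + 2 = 0)
V = 90 (V = -5*(0 - 3*6) = -5*(0 - 18) = -5*(-18) = 90)
(R(6, 6)*V)/(-43) = -10*90/(-43) = -900*(-1/43) = 900/43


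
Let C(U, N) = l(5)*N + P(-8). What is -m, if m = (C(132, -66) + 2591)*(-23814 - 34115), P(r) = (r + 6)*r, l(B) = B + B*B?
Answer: 36321483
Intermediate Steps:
l(B) = B + B**2
P(r) = r*(6 + r) (P(r) = (6 + r)*r = r*(6 + r))
C(U, N) = 16 + 30*N (C(U, N) = (5*(1 + 5))*N - 8*(6 - 8) = (5*6)*N - 8*(-2) = 30*N + 16 = 16 + 30*N)
m = -36321483 (m = ((16 + 30*(-66)) + 2591)*(-23814 - 34115) = ((16 - 1980) + 2591)*(-57929) = (-1964 + 2591)*(-57929) = 627*(-57929) = -36321483)
-m = -1*(-36321483) = 36321483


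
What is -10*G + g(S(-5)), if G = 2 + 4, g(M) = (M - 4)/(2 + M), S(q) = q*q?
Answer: -533/9 ≈ -59.222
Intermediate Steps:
S(q) = q**2
g(M) = (-4 + M)/(2 + M)
G = 6
-10*G + g(S(-5)) = -10*6 + (-4 + (-5)**2)/(2 + (-5)**2) = -60 + (-4 + 25)/(2 + 25) = -60 + 21/27 = -60 + (1/27)*21 = -60 + 7/9 = -533/9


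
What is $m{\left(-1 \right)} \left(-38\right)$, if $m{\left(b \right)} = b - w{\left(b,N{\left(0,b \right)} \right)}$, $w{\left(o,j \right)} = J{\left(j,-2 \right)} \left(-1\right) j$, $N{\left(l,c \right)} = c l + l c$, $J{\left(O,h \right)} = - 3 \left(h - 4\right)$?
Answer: $38$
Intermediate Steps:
$J{\left(O,h \right)} = 12 - 3 h$ ($J{\left(O,h \right)} = - 3 \left(-4 + h\right) = 12 - 3 h$)
$N{\left(l,c \right)} = 2 c l$ ($N{\left(l,c \right)} = c l + c l = 2 c l$)
$w{\left(o,j \right)} = - 18 j$ ($w{\left(o,j \right)} = \left(12 - -6\right) \left(-1\right) j = \left(12 + 6\right) \left(-1\right) j = 18 \left(-1\right) j = - 18 j$)
$m{\left(b \right)} = b$ ($m{\left(b \right)} = b - - 18 \cdot 2 b 0 = b - \left(-18\right) 0 = b - 0 = b + 0 = b$)
$m{\left(-1 \right)} \left(-38\right) = \left(-1\right) \left(-38\right) = 38$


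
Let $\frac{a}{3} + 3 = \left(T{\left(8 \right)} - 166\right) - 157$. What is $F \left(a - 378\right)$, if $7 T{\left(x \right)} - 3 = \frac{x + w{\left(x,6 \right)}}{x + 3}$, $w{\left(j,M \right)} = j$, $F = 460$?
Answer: $- \frac{6851700}{11} \approx -6.2288 \cdot 10^{5}$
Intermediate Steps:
$T{\left(x \right)} = \frac{3}{7} + \frac{2 x}{7 \left(3 + x\right)}$ ($T{\left(x \right)} = \frac{3}{7} + \frac{\left(x + x\right) \frac{1}{x + 3}}{7} = \frac{3}{7} + \frac{2 x \frac{1}{3 + x}}{7} = \frac{3}{7} + \frac{2 x}{7 \left(3 + x\right)}$)
$a = - \frac{10737}{11}$ ($a = -9 + 3 \left(\left(\frac{9 + 5 \cdot 8}{7 \left(3 + 8\right)} - 166\right) - 157\right) = -9 + 3 \left(\left(\frac{9 + 40}{7 \cdot 11} - 166\right) - 157\right) = -9 + 3 \left(\left(\frac{1}{7} \cdot \frac{1}{11} \cdot 49 - 166\right) - 157\right) = -9 + 3 \left(\left(\frac{7}{11} - 166\right) - 157\right) = -9 + 3 \left(- \frac{1819}{11} - 157\right) = -9 + 3 \left(- \frac{3546}{11}\right) = -9 - \frac{10638}{11} = - \frac{10737}{11} \approx -976.09$)
$F \left(a - 378\right) = 460 \left(- \frac{10737}{11} - 378\right) = 460 \left(- \frac{14895}{11}\right) = - \frac{6851700}{11}$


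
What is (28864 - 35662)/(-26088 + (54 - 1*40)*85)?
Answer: 3399/12449 ≈ 0.27303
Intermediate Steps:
(28864 - 35662)/(-26088 + (54 - 1*40)*85) = -6798/(-26088 + (54 - 40)*85) = -6798/(-26088 + 14*85) = -6798/(-26088 + 1190) = -6798/(-24898) = -6798*(-1/24898) = 3399/12449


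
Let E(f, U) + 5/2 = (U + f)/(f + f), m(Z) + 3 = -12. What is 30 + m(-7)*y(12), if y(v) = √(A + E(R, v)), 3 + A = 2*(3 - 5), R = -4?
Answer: 30 - 15*I*√42/2 ≈ 30.0 - 48.606*I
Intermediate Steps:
m(Z) = -15 (m(Z) = -3 - 12 = -15)
E(f, U) = -5/2 + (U + f)/(2*f) (E(f, U) = -5/2 + (U + f)/(f + f) = -5/2 + (U + f)/((2*f)) = -5/2 + (U + f)*(1/(2*f)) = -5/2 + (U + f)/(2*f))
A = -7 (A = -3 + 2*(3 - 5) = -3 + 2*(-2) = -3 - 4 = -7)
y(v) = √(-9 - v/8) (y(v) = √(-7 + (-2 + (½)*v/(-4))) = √(-7 + (-2 + (½)*v*(-¼))) = √(-7 + (-2 - v/8)) = √(-9 - v/8))
30 + m(-7)*y(12) = 30 - 15*√(-144 - 2*12)/4 = 30 - 15*√(-144 - 24)/4 = 30 - 15*√(-168)/4 = 30 - 15*2*I*√42/4 = 30 - 15*I*√42/2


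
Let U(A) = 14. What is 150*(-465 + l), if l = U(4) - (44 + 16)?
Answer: -76650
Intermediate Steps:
l = -46 (l = 14 - (44 + 16) = 14 - 1*60 = 14 - 60 = -46)
150*(-465 + l) = 150*(-465 - 46) = 150*(-511) = -76650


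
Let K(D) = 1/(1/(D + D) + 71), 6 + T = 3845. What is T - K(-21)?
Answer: 11444017/2981 ≈ 3839.0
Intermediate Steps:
T = 3839 (T = -6 + 3845 = 3839)
K(D) = 1/(71 + 1/(2*D)) (K(D) = 1/(1/(2*D) + 71) = 1/(71 + 1/(2*D)))
T - K(-21) = 3839 - 2*(-21)/(1 + 142*(-21)) = 3839 - 2*(-21)/(1 - 2982) = 3839 - 2*(-21)/(-2981) = 3839 - 2*(-21)*(-1)/2981 = 3839 - 1*42/2981 = 3839 - 42/2981 = 11444017/2981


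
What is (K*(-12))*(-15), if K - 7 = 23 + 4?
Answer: 6120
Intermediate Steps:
K = 34 (K = 7 + (23 + 4) = 7 + 27 = 34)
(K*(-12))*(-15) = (34*(-12))*(-15) = -408*(-15) = 6120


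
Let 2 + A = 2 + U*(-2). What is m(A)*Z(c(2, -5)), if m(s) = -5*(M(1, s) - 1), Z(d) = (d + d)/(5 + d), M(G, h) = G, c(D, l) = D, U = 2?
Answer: 0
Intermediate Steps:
A = -4 (A = -2 + (2 + 2*(-2)) = -2 + (2 - 4) = -2 - 2 = -4)
Z(d) = 2*d/(5 + d) (Z(d) = (2*d)/(5 + d) = 2*d/(5 + d))
m(s) = 0 (m(s) = -5*(1 - 1) = -5*0 = 0)
m(A)*Z(c(2, -5)) = 0*(2*2/(5 + 2)) = 0*(2*2/7) = 0*(2*2*(⅐)) = 0*(4/7) = 0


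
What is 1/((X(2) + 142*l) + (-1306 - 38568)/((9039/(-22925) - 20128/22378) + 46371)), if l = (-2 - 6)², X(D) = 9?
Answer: 45397681292/412943668572049 ≈ 0.00010994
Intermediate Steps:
l = 64 (l = (-8)² = 64)
1/((X(2) + 142*l) + (-1306 - 38568)/((9039/(-22925) - 20128/22378) + 46371)) = 1/((9 + 142*64) + (-1306 - 38568)/((9039/(-22925) - 20128/22378) + 46371)) = 1/((9 + 9088) - 39874/((9039*(-1/22925) - 20128*1/22378) + 46371)) = 1/(9097 - 39874/((-69/175 - 10064/11189) + 46371)) = 1/(9097 - 39874/(-2533241/1958075 + 46371)) = 1/(9097 - 39874/90795362584/1958075) = 1/(9097 - 39874*1958075/90795362584) = 1/(9097 - 39038141275/45397681292) = 1/(412943668572049/45397681292) = 45397681292/412943668572049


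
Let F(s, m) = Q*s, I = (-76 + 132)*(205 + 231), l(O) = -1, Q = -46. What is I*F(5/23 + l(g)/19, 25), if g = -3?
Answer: -3515904/19 ≈ -1.8505e+5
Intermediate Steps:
I = 24416 (I = 56*436 = 24416)
F(s, m) = -46*s
I*F(5/23 + l(g)/19, 25) = 24416*(-46*(5/23 - 1/19)) = 24416*(-46*72/437) = 24416*(-144/19) = -3515904/19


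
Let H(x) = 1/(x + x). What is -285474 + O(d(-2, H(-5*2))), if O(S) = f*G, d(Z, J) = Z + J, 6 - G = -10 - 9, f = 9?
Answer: -285249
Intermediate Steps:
G = 25 (G = 6 - (-10 - 9) = 6 - 1*(-19) = 6 + 19 = 25)
H(x) = 1/(2*x)
d(Z, J) = J + Z
O(S) = 225 (O(S) = 9*25 = 225)
-285474 + O(d(-2, H(-5*2))) = -285474 + 225 = -285249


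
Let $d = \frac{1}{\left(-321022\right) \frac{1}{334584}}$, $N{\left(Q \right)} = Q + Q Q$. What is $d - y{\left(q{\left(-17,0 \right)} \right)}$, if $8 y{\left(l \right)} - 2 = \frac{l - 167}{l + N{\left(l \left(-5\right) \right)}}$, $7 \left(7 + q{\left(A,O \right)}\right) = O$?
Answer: $- \frac{512811665}{402240566} \approx -1.2749$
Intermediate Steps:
$q{\left(A,O \right)} = -7 + \frac{O}{7}$
$N{\left(Q \right)} = Q + Q^{2}$
$y{\left(l \right)} = \frac{1}{4} + \frac{-167 + l}{8 \left(l - 5 l \left(1 - 5 l\right)\right)}$ ($y{\left(l \right)} = \frac{1}{4} + \frac{\left(l - 167\right) \frac{1}{l + l \left(-5\right) \left(1 + l \left(-5\right)\right)}}{8} = \frac{1}{4} + \frac{\left(-167 + l\right) \frac{1}{l + - 5 l \left(1 - 5 l\right)}}{8} = \frac{1}{4} + \frac{\left(-167 + l\right) \frac{1}{l - 5 l \left(1 - 5 l\right)}}{8} = \frac{1}{4} + \frac{\frac{1}{l - 5 l \left(1 - 5 l\right)} \left(-167 + l\right)}{8} = \frac{1}{4} + \frac{-167 + l}{8 \left(l - 5 l \left(1 - 5 l\right)\right)}$)
$d = - \frac{167292}{160511}$ ($d = \frac{1}{\left(-321022\right) \frac{1}{334584}} = \frac{1}{- \frac{160511}{167292}} = - \frac{167292}{160511} \approx -1.0422$)
$d - y{\left(q{\left(-17,0 \right)} \right)} = - \frac{167292}{160511} - \frac{-167 - 7 \left(-7 + \frac{1}{7} \cdot 0\right) + 50 \left(-7 + \frac{1}{7} \cdot 0\right)^{2}}{8 \left(-7 + \frac{1}{7} \cdot 0\right) \left(-4 + 25 \left(-7 + \frac{1}{7} \cdot 0\right)\right)} = - \frac{167292}{160511} - \frac{-167 - 7 \left(-7 + 0\right) + 50 \left(-7 + 0\right)^{2}}{8 \left(-7 + 0\right) \left(-4 + 25 \left(-7 + 0\right)\right)} = - \frac{167292}{160511} - \frac{-167 - -49 + 50 \left(-7\right)^{2}}{8 \left(-7\right) \left(-4 + 25 \left(-7\right)\right)} = - \frac{167292}{160511} - \frac{1}{8} \left(- \frac{1}{7}\right) \frac{1}{-4 - 175} \left(-167 + 49 + 50 \cdot 49\right) = - \frac{167292}{160511} - \frac{1}{8} \left(- \frac{1}{7}\right) \frac{1}{-179} \left(-167 + 49 + 2450\right) = - \frac{167292}{160511} - \frac{1}{8} \left(- \frac{1}{7}\right) \left(- \frac{1}{179}\right) 2332 = - \frac{167292}{160511} - \frac{583}{2506} = - \frac{512811665}{402240566}$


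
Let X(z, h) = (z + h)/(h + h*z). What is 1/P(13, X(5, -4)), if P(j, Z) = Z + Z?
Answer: -12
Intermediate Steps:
X(z, h) = (h + z)/(h + h*z)
P(j, Z) = 2*Z
1/P(13, X(5, -4)) = 1/(2*((-4 + 5)/((-4)*(1 + 5)))) = 1/(2*(-¼*1/6)) = 1/(2*(-¼*⅙*1)) = 1/(2*(-1/24)) = 1/(-1/12) = -12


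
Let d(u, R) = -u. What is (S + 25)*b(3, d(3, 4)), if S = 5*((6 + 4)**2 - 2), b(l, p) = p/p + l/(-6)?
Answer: 515/2 ≈ 257.50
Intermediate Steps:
b(l, p) = 1 - l/6 (b(l, p) = 1 + l*(-1/6) = 1 - l/6)
S = 490 (S = 5*(10**2 - 2) = 5*(100 - 2) = 5*98 = 490)
(S + 25)*b(3, d(3, 4)) = (490 + 25)*(1 - 1/6*3) = 515*(1 - 1/2) = 515*(1/2) = 515/2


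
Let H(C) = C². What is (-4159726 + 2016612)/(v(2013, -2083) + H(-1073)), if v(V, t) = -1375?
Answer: -1071557/574977 ≈ -1.8637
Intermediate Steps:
(-4159726 + 2016612)/(v(2013, -2083) + H(-1073)) = (-4159726 + 2016612)/(-1375 + (-1073)²) = -2143114/(-1375 + 1151329) = -2143114/1149954 = -2143114*1/1149954 = -1071557/574977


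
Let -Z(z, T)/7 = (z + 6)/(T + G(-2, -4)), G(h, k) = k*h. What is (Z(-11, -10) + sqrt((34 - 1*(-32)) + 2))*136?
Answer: -2380 + 272*sqrt(17) ≈ -1258.5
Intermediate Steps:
G(h, k) = h*k
Z(z, T) = -7*(6 + z)/(8 + T) (Z(z, T) = -7*(z + 6)/(T - 2*(-4)) = -7*(6 + z)/(T + 8) = -7*(6 + z)/(8 + T))
(Z(-11, -10) + sqrt((34 - 1*(-32)) + 2))*136 = (7*(-6 - 1*(-11))/(8 - 10) + sqrt((34 - 1*(-32)) + 2))*136 = (7*(-6 + 11)/(-2) + sqrt((34 + 32) + 2))*136 = (7*(-1/2)*5 + sqrt(66 + 2))*136 = (-35/2 + sqrt(68))*136 = (-35/2 + 2*sqrt(17))*136 = -2380 + 272*sqrt(17)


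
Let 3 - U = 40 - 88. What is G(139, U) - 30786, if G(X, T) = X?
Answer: -30647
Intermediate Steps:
U = 51 (U = 3 - (40 - 88) = 3 - 1*(-48) = 3 + 48 = 51)
G(139, U) - 30786 = 139 - 30786 = -30647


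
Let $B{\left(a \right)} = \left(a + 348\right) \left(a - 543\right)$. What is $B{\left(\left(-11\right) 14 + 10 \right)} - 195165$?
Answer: $-335313$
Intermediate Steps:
$B{\left(a \right)} = \left(-543 + a\right) \left(348 + a\right)$ ($B{\left(a \right)} = \left(348 + a\right) \left(-543 + a\right) = \left(-543 + a\right) \left(348 + a\right)$)
$B{\left(\left(-11\right) 14 + 10 \right)} - 195165 = \left(-188964 + \left(\left(-11\right) 14 + 10\right)^{2} - 195 \left(\left(-11\right) 14 + 10\right)\right) - 195165 = \left(-188964 + \left(-154 + 10\right)^{2} - 195 \left(-154 + 10\right)\right) - 195165 = \left(-188964 + \left(-144\right)^{2} - -28080\right) - 195165 = \left(-188964 + 20736 + 28080\right) - 195165 = -140148 - 195165 = -335313$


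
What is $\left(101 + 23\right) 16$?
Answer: $1984$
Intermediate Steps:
$\left(101 + 23\right) 16 = 124 \cdot 16 = 1984$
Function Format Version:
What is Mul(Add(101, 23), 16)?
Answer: 1984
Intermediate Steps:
Mul(Add(101, 23), 16) = Mul(124, 16) = 1984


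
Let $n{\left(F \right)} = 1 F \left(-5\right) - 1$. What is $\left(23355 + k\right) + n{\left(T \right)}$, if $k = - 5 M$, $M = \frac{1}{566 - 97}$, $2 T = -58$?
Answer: $\frac{11021026}{469} \approx 23499.0$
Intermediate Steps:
$T = -29$ ($T = \frac{1}{2} \left(-58\right) = -29$)
$M = \frac{1}{469} \approx 0.0021322$
$n{\left(F \right)} = -1 - 5 F$ ($n{\left(F \right)} = F \left(-5\right) - 1 = - 5 F - 1 = -1 - 5 F$)
$k = - \frac{5}{469}$ ($k = \left(-5\right) \frac{1}{469} = - \frac{5}{469} \approx -0.010661$)
$\left(23355 + k\right) + n{\left(T \right)} = \left(23355 - \frac{5}{469}\right) - -144 = \frac{10953490}{469} + \left(-1 + 145\right) = \frac{10953490}{469} + 144 = \frac{11021026}{469}$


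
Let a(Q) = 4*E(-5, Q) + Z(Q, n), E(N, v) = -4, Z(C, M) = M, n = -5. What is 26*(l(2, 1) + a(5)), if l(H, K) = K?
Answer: -520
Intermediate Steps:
a(Q) = -21 (a(Q) = 4*(-4) - 5 = -16 - 5 = -21)
26*(l(2, 1) + a(5)) = 26*(1 - 21) = 26*(-20) = -520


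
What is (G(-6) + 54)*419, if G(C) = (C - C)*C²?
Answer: 22626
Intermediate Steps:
G(C) = 0 (G(C) = 0*C² = 0)
(G(-6) + 54)*419 = (0 + 54)*419 = 54*419 = 22626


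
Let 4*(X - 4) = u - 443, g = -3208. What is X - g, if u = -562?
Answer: 11843/4 ≈ 2960.8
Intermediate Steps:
X = -989/4 (X = 4 + (-562 - 443)/4 = 4 + (¼)*(-1005) = 4 - 1005/4 = -989/4 ≈ -247.25)
X - g = -989/4 - 1*(-3208) = -989/4 + 3208 = 11843/4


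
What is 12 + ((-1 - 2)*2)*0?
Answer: 12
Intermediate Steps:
12 + ((-1 - 2)*2)*0 = 12 - 3*2*0 = 12 - 6*0 = 12 + 0 = 12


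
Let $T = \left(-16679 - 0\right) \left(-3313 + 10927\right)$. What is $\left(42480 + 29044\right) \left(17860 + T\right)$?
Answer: $-9081834714104$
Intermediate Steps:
$T = -126993906$ ($T = \left(-16679 + 0\right) 7614 = \left(-16679\right) 7614 = -126993906$)
$\left(42480 + 29044\right) \left(17860 + T\right) = \left(42480 + 29044\right) \left(17860 - 126993906\right) = 71524 \left(-126976046\right) = -9081834714104$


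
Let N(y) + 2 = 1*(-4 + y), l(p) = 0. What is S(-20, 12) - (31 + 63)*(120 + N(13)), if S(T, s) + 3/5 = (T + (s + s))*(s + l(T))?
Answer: -59453/5 ≈ -11891.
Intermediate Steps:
N(y) = -6 + y (N(y) = -2 + 1*(-4 + y) = -2 + (-4 + y) = -6 + y)
S(T, s) = -⅗ + s*(T + 2*s) (S(T, s) = -⅗ + (T + (s + s))*(s + 0) = -⅗ + (T + 2*s)*s = -⅗ + s*(T + 2*s))
S(-20, 12) - (31 + 63)*(120 + N(13)) = (-⅗ + 2*12² - 20*12) - (31 + 63)*(120 + (-6 + 13)) = (-⅗ + 2*144 - 240) - 94*(120 + 7) = (-⅗ + 288 - 240) - 94*127 = 237/5 - 1*11938 = 237/5 - 11938 = -59453/5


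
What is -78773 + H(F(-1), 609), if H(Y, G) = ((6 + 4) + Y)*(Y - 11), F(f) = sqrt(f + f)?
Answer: -78885 - I*sqrt(2) ≈ -78885.0 - 1.4142*I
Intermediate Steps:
F(f) = sqrt(2)*sqrt(f) (F(f) = sqrt(2*f) = sqrt(2)*sqrt(f))
H(Y, G) = (-11 + Y)*(10 + Y) (H(Y, G) = (10 + Y)*(-11 + Y) = (-11 + Y)*(10 + Y))
-78773 + H(F(-1), 609) = -78773 + (-110 + (sqrt(2)*sqrt(-1))**2 - sqrt(2)*sqrt(-1)) = -78773 + (-110 + (sqrt(2)*I)**2 - sqrt(2)*I) = -78773 + (-110 + (I*sqrt(2))**2 - I*sqrt(2)) = -78773 + (-110 - 2 - I*sqrt(2)) = -78773 + (-112 - I*sqrt(2)) = -78885 - I*sqrt(2)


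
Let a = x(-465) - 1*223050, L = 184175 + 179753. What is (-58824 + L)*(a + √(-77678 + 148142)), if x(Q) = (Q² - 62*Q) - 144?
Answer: 6669878544 + 2440832*√1101 ≈ 6.7509e+9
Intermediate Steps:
x(Q) = -144 + Q² - 62*Q
L = 363928
a = 21861 (a = (-144 + (-465)² - 62*(-465)) - 1*223050 = (-144 + 216225 + 28830) - 223050 = 244911 - 223050 = 21861)
(-58824 + L)*(a + √(-77678 + 148142)) = (-58824 + 363928)*(21861 + √(-77678 + 148142)) = 305104*(21861 + √70464) = 305104*(21861 + 8*√1101) = 6669878544 + 2440832*√1101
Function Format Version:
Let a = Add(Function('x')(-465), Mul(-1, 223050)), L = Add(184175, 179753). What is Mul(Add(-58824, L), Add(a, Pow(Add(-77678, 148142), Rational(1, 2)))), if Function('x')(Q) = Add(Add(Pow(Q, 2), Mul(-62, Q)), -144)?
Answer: Add(6669878544, Mul(2440832, Pow(1101, Rational(1, 2)))) ≈ 6.7509e+9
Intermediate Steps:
Function('x')(Q) = Add(-144, Pow(Q, 2), Mul(-62, Q))
L = 363928
a = 21861 (a = Add(Add(-144, Pow(-465, 2), Mul(-62, -465)), Mul(-1, 223050)) = Add(Add(-144, 216225, 28830), -223050) = Add(244911, -223050) = 21861)
Mul(Add(-58824, L), Add(a, Pow(Add(-77678, 148142), Rational(1, 2)))) = Mul(Add(-58824, 363928), Add(21861, Pow(Add(-77678, 148142), Rational(1, 2)))) = Mul(305104, Add(21861, Pow(70464, Rational(1, 2)))) = Mul(305104, Add(21861, Mul(8, Pow(1101, Rational(1, 2))))) = Add(6669878544, Mul(2440832, Pow(1101, Rational(1, 2))))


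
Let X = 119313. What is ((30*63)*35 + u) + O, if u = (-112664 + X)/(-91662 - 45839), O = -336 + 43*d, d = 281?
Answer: 10710908748/137501 ≈ 77897.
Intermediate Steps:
O = 11747 (O = -336 + 43*281 = -336 + 12083 = 11747)
u = -6649/137501 (u = (-112664 + 119313)/(-91662 - 45839) = 6649/(-137501) = 6649*(-1/137501) = -6649/137501 ≈ -0.048356)
((30*63)*35 + u) + O = ((30*63)*35 - 6649/137501) + 11747 = (1890*35 - 6649/137501) + 11747 = (66150 - 6649/137501) + 11747 = 9095684501/137501 + 11747 = 10710908748/137501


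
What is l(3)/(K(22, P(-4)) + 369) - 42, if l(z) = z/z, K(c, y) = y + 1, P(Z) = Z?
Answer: -15371/366 ≈ -41.997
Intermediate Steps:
K(c, y) = 1 + y
l(z) = 1
l(3)/(K(22, P(-4)) + 369) - 42 = 1/((1 - 4) + 369) - 42 = 1/(-3 + 369) - 42 = 1/366 - 42 = -15371/366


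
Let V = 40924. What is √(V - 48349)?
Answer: 15*I*√33 ≈ 86.168*I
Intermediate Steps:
√(V - 48349) = √(40924 - 48349) = √(-7425) = 15*I*√33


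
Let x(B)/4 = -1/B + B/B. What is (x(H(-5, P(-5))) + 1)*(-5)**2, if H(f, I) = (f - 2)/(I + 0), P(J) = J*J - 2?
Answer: 3175/7 ≈ 453.57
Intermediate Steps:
P(J) = -2 + J**2 (P(J) = J**2 - 2 = -2 + J**2)
H(f, I) = (-2 + f)/I
x(B) = 4 - 4/B (x(B) = 4*(-1/B + B/B) = 4*(-1/B + 1) = 4*(1 - 1/B) = 4 - 4/B)
(x(H(-5, P(-5))) + 1)*(-5)**2 = ((4 - 4*(-2 + (-5)**2)/(-2 - 5)) + 1)*(-5)**2 = ((4 - 4/(-7/(-2 + 25))) + 1)*25 = ((4 - 4/(-7/23)) + 1)*25 = ((4 - 4*(-23/7)) + 1)*25 = ((4 + 92/7) + 1)*25 = (120/7 + 1)*25 = (127/7)*25 = 3175/7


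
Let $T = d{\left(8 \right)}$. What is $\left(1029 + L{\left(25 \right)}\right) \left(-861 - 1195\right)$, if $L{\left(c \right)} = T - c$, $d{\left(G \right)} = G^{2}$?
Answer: $-2195808$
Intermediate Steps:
$T = 64$ ($T = 8^{2} = 64$)
$L{\left(c \right)} = 64 - c$
$\left(1029 + L{\left(25 \right)}\right) \left(-861 - 1195\right) = \left(1029 + \left(64 - 25\right)\right) \left(-861 - 1195\right) = \left(1029 + \left(64 - 25\right)\right) \left(-2056\right) = \left(1029 + 39\right) \left(-2056\right) = 1068 \left(-2056\right) = -2195808$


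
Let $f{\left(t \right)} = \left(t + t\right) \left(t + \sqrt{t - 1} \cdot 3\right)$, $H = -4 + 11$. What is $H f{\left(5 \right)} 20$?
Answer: $15400$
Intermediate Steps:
$H = 7$
$f{\left(t \right)} = 2 t \left(t + 3 \sqrt{-1 + t}\right)$ ($f{\left(t \right)} = 2 t \left(t + \sqrt{-1 + t} 3\right) = 2 t \left(t + 3 \sqrt{-1 + t}\right)$)
$H f{\left(5 \right)} 20 = 7 \cdot 2 \cdot 5 \left(5 + 3 \sqrt{-1 + 5}\right) 20 = 7 \cdot 2 \cdot 5 \left(5 + 3 \sqrt{4}\right) 20 = 7 \cdot 2 \cdot 5 \left(5 + 3 \cdot 2\right) 20 = 7 \cdot 2 \cdot 5 \left(5 + 6\right) 20 = 7 \cdot 2 \cdot 5 \cdot 11 \cdot 20 = 7 \cdot 110 \cdot 20 = 770 \cdot 20 = 15400$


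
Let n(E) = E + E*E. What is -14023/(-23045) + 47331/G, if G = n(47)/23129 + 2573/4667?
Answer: 117739089383207872/1614064172105 ≈ 72946.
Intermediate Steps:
n(E) = E + E²
G = 70039669/107943043 (G = (47*(1 + 47))/23129 + 2573/4667 = (47*48)*(1/23129) + 2573*(1/4667) = 2256*(1/23129) + 2573/4667 = 2256/23129 + 2573/4667 = 70039669/107943043 ≈ 0.64886)
-14023/(-23045) + 47331/G = -14023/(-23045) + 47331/(70039669/107943043) = -14023*(-1/23045) + 47331*(107943043/70039669) = 14023/23045 + 5109052168233/70039669 = 117739089383207872/1614064172105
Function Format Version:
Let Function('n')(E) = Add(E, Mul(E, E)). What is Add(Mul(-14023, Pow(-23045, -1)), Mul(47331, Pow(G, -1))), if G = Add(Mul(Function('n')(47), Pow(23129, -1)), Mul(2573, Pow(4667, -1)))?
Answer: Rational(117739089383207872, 1614064172105) ≈ 72946.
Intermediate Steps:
Function('n')(E) = Add(E, Pow(E, 2))
G = Rational(70039669, 107943043) (G = Add(Mul(Mul(47, Add(1, 47)), Pow(23129, -1)), Mul(2573, Pow(4667, -1))) = Add(Mul(Mul(47, 48), Rational(1, 23129)), Mul(2573, Rational(1, 4667))) = Add(Mul(2256, Rational(1, 23129)), Rational(2573, 4667)) = Add(Rational(2256, 23129), Rational(2573, 4667)) = Rational(70039669, 107943043) ≈ 0.64886)
Add(Mul(-14023, Pow(-23045, -1)), Mul(47331, Pow(G, -1))) = Add(Mul(-14023, Pow(-23045, -1)), Mul(47331, Pow(Rational(70039669, 107943043), -1))) = Add(Mul(-14023, Rational(-1, 23045)), Mul(47331, Rational(107943043, 70039669))) = Add(Rational(14023, 23045), Rational(5109052168233, 70039669)) = Rational(117739089383207872, 1614064172105)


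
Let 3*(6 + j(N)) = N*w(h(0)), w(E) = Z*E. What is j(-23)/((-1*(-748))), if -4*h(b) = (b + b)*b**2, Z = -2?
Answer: -3/374 ≈ -0.0080214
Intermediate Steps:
h(b) = -b**3/2 (h(b) = -(b + b)*b**2/4 = -2*b*b**2/4 = -b**3/2)
w(E) = -2*E
j(N) = -6 (j(N) = -6 + (N*(-(-1)*0**3))/3 = -6 + (N*(-(-1)*0))/3 = -6 + (N*(-2*0))/3 = -6 + (N*0)/3 = -6 + (1/3)*0 = -6 + 0 = -6)
j(-23)/((-1*(-748))) = -6/((-1*(-748))) = -6/748 = -6*1/748 = -3/374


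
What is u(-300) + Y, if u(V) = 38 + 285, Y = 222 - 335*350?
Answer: -116705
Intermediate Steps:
Y = -117028 (Y = 222 - 117250 = -117028)
u(V) = 323
u(-300) + Y = 323 - 117028 = -116705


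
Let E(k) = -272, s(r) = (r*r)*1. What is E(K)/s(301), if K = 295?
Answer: -272/90601 ≈ -0.0030022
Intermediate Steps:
s(r) = r² (s(r) = r²*1 = r²)
E(K)/s(301) = -272/(301²) = -272/90601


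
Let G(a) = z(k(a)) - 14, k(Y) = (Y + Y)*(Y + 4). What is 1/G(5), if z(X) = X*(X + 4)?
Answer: 1/8446 ≈ 0.00011840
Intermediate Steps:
k(Y) = 2*Y*(4 + Y) (k(Y) = (2*Y)*(4 + Y) = 2*Y*(4 + Y))
z(X) = X*(4 + X)
G(a) = -14 + 2*a*(4 + a)*(4 + 2*a*(4 + a)) (G(a) = (2*a*(4 + a))*(4 + 2*a*(4 + a)) - 14 = 2*a*(4 + a)*(4 + 2*a*(4 + a)) - 14 = -14 + 2*a*(4 + a)*(4 + 2*a*(4 + a)))
1/G(5) = 1/(-14 + 4*5*(2 + 5*(4 + 5))*(4 + 5)) = 1/(-14 + 4*5*(2 + 5*9)*9) = 1/(-14 + 4*5*(2 + 45)*9) = 1/(-14 + 4*5*47*9) = 1/(-14 + 8460) = 1/8446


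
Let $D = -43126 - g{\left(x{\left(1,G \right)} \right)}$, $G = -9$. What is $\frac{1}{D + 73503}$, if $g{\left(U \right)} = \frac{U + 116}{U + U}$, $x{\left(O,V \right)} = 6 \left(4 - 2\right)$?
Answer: $\frac{3}{91115} \approx 3.2925 \cdot 10^{-5}$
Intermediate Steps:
$x{\left(O,V \right)} = 12$ ($x{\left(O,V \right)} = 6 \cdot 2 = 12$)
$g{\left(U \right)} = \frac{116 + U}{2 U}$
$D = - \frac{129394}{3}$ ($D = -43126 - \frac{116 + 12}{2 \cdot 12} = -43126 - \frac{1}{2} \cdot \frac{1}{12} \cdot 128 = -43126 - \frac{16}{3} = - \frac{129394}{3} \approx -43131.0$)
$\frac{1}{D + 73503} = \frac{1}{- \frac{129394}{3} + 73503} = \frac{1}{\frac{91115}{3}} = \frac{3}{91115}$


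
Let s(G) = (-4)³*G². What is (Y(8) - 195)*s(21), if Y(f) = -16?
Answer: 5955264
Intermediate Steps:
s(G) = -64*G²
(Y(8) - 195)*s(21) = (-16 - 195)*(-64*21²) = -(-13504)*441 = -211*(-28224) = 5955264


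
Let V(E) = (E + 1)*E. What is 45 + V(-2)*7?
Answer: 59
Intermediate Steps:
V(E) = E*(1 + E) (V(E) = (1 + E)*E = E*(1 + E))
45 + V(-2)*7 = 45 - 2*(1 - 2)*7 = 45 - 2*(-1)*7 = 45 + 2*7 = 45 + 14 = 59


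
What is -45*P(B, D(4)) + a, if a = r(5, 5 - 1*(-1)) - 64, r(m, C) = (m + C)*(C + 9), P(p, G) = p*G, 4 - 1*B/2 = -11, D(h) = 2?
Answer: -2599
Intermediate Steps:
B = 30 (B = 8 - 2*(-11) = 8 + 22 = 30)
P(p, G) = G*p
r(m, C) = (9 + C)*(C + m) (r(m, C) = (C + m)*(9 + C) = (9 + C)*(C + m))
a = 101 (a = ((5 - 1*(-1))**2 + 9*(5 - 1*(-1)) + 9*5 + (5 - 1*(-1))*5) - 64 = ((5 + 1)**2 + 9*(5 + 1) + 45 + (5 + 1)*5) - 64 = (6**2 + 9*6 + 45 + 6*5) - 64 = (36 + 54 + 45 + 30) - 64 = 165 - 64 = 101)
-45*P(B, D(4)) + a = -90*30 + 101 = -45*60 + 101 = -2700 + 101 = -2599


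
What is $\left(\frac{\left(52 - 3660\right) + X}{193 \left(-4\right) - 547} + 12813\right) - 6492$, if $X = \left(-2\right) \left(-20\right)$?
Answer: $\frac{8340967}{1319} \approx 6323.7$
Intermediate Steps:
$X = 40$
$\left(\frac{\left(52 - 3660\right) + X}{193 \left(-4\right) - 547} + 12813\right) - 6492 = \left(\frac{\left(52 - 3660\right) + 40}{193 \left(-4\right) - 547} + 12813\right) - 6492 = \left(\frac{\left(52 - 3660\right) + 40}{-772 - 547} + 12813\right) - 6492 = \left(\frac{-3608 + 40}{-1319} + 12813\right) - 6492 = \left(\left(-3568\right) \left(- \frac{1}{1319}\right) + 12813\right) - 6492 = \left(\frac{3568}{1319} + 12813\right) - 6492 = \frac{16903915}{1319} - 6492 = \frac{8340967}{1319}$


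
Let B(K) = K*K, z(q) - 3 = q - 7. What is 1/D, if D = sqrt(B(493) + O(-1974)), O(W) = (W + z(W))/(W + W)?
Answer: sqrt(236771776437)/239890351 ≈ 0.0020284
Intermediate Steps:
z(q) = -4 + q (z(q) = 3 + (q - 7) = 3 + (-7 + q) = -4 + q)
B(K) = K**2
O(W) = (-4 + 2*W)/(2*W) (O(W) = (W + (-4 + W))/(W + W) = (-4 + 2*W)/((2*W)) = (-4 + 2*W)*(1/(2*W)) = (-4 + 2*W)/(2*W))
D = sqrt(236771776437)/987 (D = sqrt(493**2 + (-2 - 1974)/(-1974)) = sqrt(243049 - 1/1974*(-1976)) = sqrt(243049 + 988/987) = sqrt(239890351/987) = sqrt(236771776437)/987 ≈ 493.00)
1/D = 1/(sqrt(236771776437)/987) = sqrt(236771776437)/239890351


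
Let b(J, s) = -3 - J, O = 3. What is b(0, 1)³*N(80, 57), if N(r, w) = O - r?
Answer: 2079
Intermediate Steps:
N(r, w) = 3 - r
b(0, 1)³*N(80, 57) = (-3 - 1*0)³*(3 - 1*80) = (-3 + 0)³*(3 - 80) = (-3)³*(-77) = -27*(-77) = 2079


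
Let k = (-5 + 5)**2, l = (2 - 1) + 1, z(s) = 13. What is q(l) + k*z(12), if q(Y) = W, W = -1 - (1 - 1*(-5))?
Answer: -7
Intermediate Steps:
l = 2 (l = 1 + 1 = 2)
W = -7 (W = -1 - (1 + 5) = -1 - 1*6 = -1 - 6 = -7)
q(Y) = -7
k = 0 (k = 0**2 = 0)
q(l) + k*z(12) = -7 + 0*13 = -7 + 0 = -7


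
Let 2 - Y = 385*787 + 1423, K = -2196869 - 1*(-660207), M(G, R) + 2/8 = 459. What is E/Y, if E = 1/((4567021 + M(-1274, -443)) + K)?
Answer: -1/922629416184 ≈ -1.0839e-12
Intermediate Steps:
M(G, R) = 1835/4 (M(G, R) = -¼ + 459 = 1835/4)
K = -1536662 (K = -2196869 + 660207 = -1536662)
E = 4/12123271 (E = 1/((4567021 + 1835/4) - 1536662) = 1/(18269919/4 - 1536662) = 1/(12123271/4) = 4/12123271 ≈ 3.2994e-7)
Y = -304416 (Y = 2 - (385*787 + 1423) = 2 - (302995 + 1423) = 2 - 1*304418 = 2 - 304418 = -304416)
E/Y = (4/12123271)/(-304416) = (4/12123271)*(-1/304416) = -1/922629416184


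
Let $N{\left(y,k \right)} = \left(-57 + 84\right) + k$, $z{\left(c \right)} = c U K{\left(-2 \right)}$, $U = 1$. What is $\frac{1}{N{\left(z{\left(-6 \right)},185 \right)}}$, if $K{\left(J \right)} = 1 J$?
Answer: $\frac{1}{212} \approx 0.004717$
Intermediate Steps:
$K{\left(J \right)} = J$
$z{\left(c \right)} = - 2 c$ ($z{\left(c \right)} = c 1 \left(-2\right) = c \left(-2\right) = - 2 c$)
$N{\left(y,k \right)} = 27 + k$
$\frac{1}{N{\left(z{\left(-6 \right)},185 \right)}} = \frac{1}{27 + 185} = \frac{1}{212}$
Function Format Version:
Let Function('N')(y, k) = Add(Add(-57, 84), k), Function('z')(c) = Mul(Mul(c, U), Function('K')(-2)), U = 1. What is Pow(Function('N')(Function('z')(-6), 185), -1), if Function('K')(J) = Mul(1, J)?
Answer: Rational(1, 212) ≈ 0.0047170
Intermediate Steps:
Function('K')(J) = J
Function('z')(c) = Mul(-2, c) (Function('z')(c) = Mul(Mul(c, 1), -2) = Mul(c, -2) = Mul(-2, c))
Function('N')(y, k) = Add(27, k)
Pow(Function('N')(Function('z')(-6), 185), -1) = Pow(Add(27, 185), -1) = Pow(212, -1) = Rational(1, 212)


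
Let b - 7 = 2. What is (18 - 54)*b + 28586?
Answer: 28262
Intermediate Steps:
b = 9 (b = 7 + 2 = 9)
(18 - 54)*b + 28586 = (18 - 54)*9 + 28586 = -36*9 + 28586 = -324 + 28586 = 28262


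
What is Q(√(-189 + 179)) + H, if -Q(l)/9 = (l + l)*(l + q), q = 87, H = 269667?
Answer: 269847 - 1566*I*√10 ≈ 2.6985e+5 - 4952.1*I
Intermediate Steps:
Q(l) = -18*l*(87 + l) (Q(l) = -9*(l + l)*(l + 87) = -9*2*l*(87 + l) = -18*l*(87 + l))
Q(√(-189 + 179)) + H = -18*√(-189 + 179)*(87 + √(-189 + 179)) + 269667 = -18*√(-10)*(87 + √(-10)) + 269667 = -18*I*√10*(87 + I*√10) + 269667 = 269667 - 18*I*√10*(87 + I*√10)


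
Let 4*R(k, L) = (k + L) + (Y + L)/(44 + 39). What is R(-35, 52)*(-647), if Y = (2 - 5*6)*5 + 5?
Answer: -2588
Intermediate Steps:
Y = -135 (Y = (2 - 30)*5 + 5 = -28*5 + 5 = -140 + 5 = -135)
R(k, L) = -135/332 + k/4 + 21*L/83 (R(k, L) = ((k + L) + (-135 + L)/(44 + 39))/4 = ((L + k) + (-135 + L)/83)/4 = ((L + k) + (-135 + L)*(1/83))/4 = ((L + k) + (-135/83 + L/83))/4 = (-135/83 + k + 84*L/83)/4 = -135/332 + k/4 + 21*L/83)
R(-35, 52)*(-647) = (-135/332 + (1/4)*(-35) + (21/83)*52)*(-647) = (-135/332 - 35/4 + 1092/83)*(-647) = 4*(-647) = -2588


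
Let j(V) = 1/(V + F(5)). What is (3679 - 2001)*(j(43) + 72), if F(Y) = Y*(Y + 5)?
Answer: 11237566/93 ≈ 1.2083e+5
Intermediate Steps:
F(Y) = Y*(5 + Y)
j(V) = 1/(50 + V) (j(V) = 1/(V + 5*(5 + 5)) = 1/(V + 5*10) = 1/(V + 50) = 1/(50 + V))
(3679 - 2001)*(j(43) + 72) = (3679 - 2001)*(1/(50 + 43) + 72) = 1678*(1/93 + 72) = 1678*(6697/93) = 11237566/93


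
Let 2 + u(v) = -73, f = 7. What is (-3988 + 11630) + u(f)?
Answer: 7567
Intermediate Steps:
u(v) = -75 (u(v) = -2 - 73 = -75)
(-3988 + 11630) + u(f) = (-3988 + 11630) - 75 = 7642 - 75 = 7567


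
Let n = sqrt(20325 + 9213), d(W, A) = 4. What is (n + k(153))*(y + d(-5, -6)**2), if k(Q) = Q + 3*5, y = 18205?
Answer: 3061128 + 54663*sqrt(3282) ≈ 6.1927e+6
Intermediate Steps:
k(Q) = 15 + Q (k(Q) = Q + 15 = 15 + Q)
n = 3*sqrt(3282) (n = sqrt(29538) = 3*sqrt(3282) ≈ 171.87)
(n + k(153))*(y + d(-5, -6)**2) = (3*sqrt(3282) + (15 + 153))*(18205 + 4**2) = (3*sqrt(3282) + 168)*(18205 + 16) = (168 + 3*sqrt(3282))*18221 = 3061128 + 54663*sqrt(3282)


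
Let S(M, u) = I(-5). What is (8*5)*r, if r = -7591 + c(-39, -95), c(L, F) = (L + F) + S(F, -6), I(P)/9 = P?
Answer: -310800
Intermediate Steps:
I(P) = 9*P
S(M, u) = -45 (S(M, u) = 9*(-5) = -45)
c(L, F) = -45 + F + L (c(L, F) = (L + F) - 45 = (F + L) - 45 = -45 + F + L)
r = -7770 (r = -7591 + (-45 - 95 - 39) = -7591 - 179 = -7770)
(8*5)*r = (8*5)*(-7770) = 40*(-7770) = -310800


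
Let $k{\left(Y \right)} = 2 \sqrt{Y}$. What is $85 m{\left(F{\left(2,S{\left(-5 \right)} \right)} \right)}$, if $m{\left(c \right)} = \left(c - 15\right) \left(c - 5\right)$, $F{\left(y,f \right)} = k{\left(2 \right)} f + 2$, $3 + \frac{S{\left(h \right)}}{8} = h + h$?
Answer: $7358195 + 282880 \sqrt{2} \approx 7.7582 \cdot 10^{6}$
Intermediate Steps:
$S{\left(h \right)} = -24 + 16 h$ ($S{\left(h \right)} = -24 + 8 \left(h + h\right) = -24 + 8 \cdot 2 h = -24 + 16 h$)
$F{\left(y,f \right)} = 2 + 2 f \sqrt{2}$ ($F{\left(y,f \right)} = 2 \sqrt{2} f + 2 = 2 f \sqrt{2} + 2 = 2 + 2 f \sqrt{2}$)
$m{\left(c \right)} = \left(-15 + c\right) \left(-5 + c\right)$
$85 m{\left(F{\left(2,S{\left(-5 \right)} \right)} \right)} = 85 \left(75 + \left(2 + 2 \left(-24 + 16 \left(-5\right)\right) \sqrt{2}\right)^{2} - 20 \left(2 + 2 \left(-24 + 16 \left(-5\right)\right) \sqrt{2}\right)\right) = 85 \left(75 + \left(2 + 2 \left(-24 - 80\right) \sqrt{2}\right)^{2} - 20 \left(2 + 2 \left(-24 - 80\right) \sqrt{2}\right)\right) = 85 \left(75 + \left(2 + 2 \left(-104\right) \sqrt{2}\right)^{2} - 20 \left(2 + 2 \left(-104\right) \sqrt{2}\right)\right) = 85 \left(75 + \left(2 - 208 \sqrt{2}\right)^{2} - 20 \left(2 - 208 \sqrt{2}\right)\right) = 85 \left(75 + \left(2 - 208 \sqrt{2}\right)^{2} - \left(40 - 4160 \sqrt{2}\right)\right) = 85 \left(35 + \left(2 - 208 \sqrt{2}\right)^{2} + 4160 \sqrt{2}\right) = 2975 + 85 \left(2 - 208 \sqrt{2}\right)^{2} + 353600 \sqrt{2}$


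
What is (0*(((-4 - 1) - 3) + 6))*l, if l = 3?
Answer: 0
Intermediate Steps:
(0*(((-4 - 1) - 3) + 6))*l = (0*(((-4 - 1) - 3) + 6))*3 = (0*((-5 - 3) + 6))*3 = (0*(-8 + 6))*3 = (0*(-2))*3 = 0*3 = 0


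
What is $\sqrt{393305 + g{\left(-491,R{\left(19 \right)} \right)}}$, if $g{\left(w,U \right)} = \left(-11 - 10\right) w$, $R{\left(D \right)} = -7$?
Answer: $4 \sqrt{25226} \approx 635.31$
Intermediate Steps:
$g{\left(w,U \right)} = - 21 w$
$\sqrt{393305 + g{\left(-491,R{\left(19 \right)} \right)}} = \sqrt{393305 - -10311} = \sqrt{393305 + 10311} = \sqrt{403616} = 4 \sqrt{25226}$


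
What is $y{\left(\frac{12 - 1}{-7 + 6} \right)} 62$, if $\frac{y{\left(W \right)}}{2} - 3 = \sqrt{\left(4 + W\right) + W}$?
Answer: $372 + 372 i \sqrt{2} \approx 372.0 + 526.09 i$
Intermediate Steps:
$y{\left(W \right)} = 6 + 2 \sqrt{4 + 2 W}$ ($y{\left(W \right)} = 6 + 2 \sqrt{\left(4 + W\right) + W} = 6 + 2 \sqrt{4 + 2 W}$)
$y{\left(\frac{12 - 1}{-7 + 6} \right)} 62 = \left(6 + 2 \sqrt{4 + 2 \frac{12 - 1}{-7 + 6}}\right) 62 = \left(6 + 2 \sqrt{4 + 2 \frac{11}{-1}}\right) 62 = \left(6 + 2 \sqrt{4 + 2 \cdot 11 \left(-1\right)}\right) 62 = \left(6 + 2 \sqrt{4 + 2 \left(-11\right)}\right) 62 = \left(6 + 2 \sqrt{4 - 22}\right) 62 = \left(6 + 2 \sqrt{-18}\right) 62 = \left(6 + 2 \cdot 3 i \sqrt{2}\right) 62 = \left(6 + 6 i \sqrt{2}\right) 62 = 372 + 372 i \sqrt{2}$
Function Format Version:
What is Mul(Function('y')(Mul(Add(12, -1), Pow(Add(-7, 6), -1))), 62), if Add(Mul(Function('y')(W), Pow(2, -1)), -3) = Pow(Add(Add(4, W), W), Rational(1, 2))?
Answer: Add(372, Mul(372, I, Pow(2, Rational(1, 2)))) ≈ Add(372.00, Mul(526.09, I))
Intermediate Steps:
Function('y')(W) = Add(6, Mul(2, Pow(Add(4, Mul(2, W)), Rational(1, 2)))) (Function('y')(W) = Add(6, Mul(2, Pow(Add(Add(4, W), W), Rational(1, 2)))) = Add(6, Mul(2, Pow(Add(4, Mul(2, W)), Rational(1, 2)))))
Mul(Function('y')(Mul(Add(12, -1), Pow(Add(-7, 6), -1))), 62) = Mul(Add(6, Mul(2, Pow(Add(4, Mul(2, Mul(Add(12, -1), Pow(Add(-7, 6), -1)))), Rational(1, 2)))), 62) = Mul(Add(6, Mul(2, Pow(Add(4, Mul(2, Mul(11, Pow(-1, -1)))), Rational(1, 2)))), 62) = Mul(Add(6, Mul(2, Pow(Add(4, Mul(2, Mul(11, -1))), Rational(1, 2)))), 62) = Mul(Add(6, Mul(2, Pow(Add(4, Mul(2, -11)), Rational(1, 2)))), 62) = Mul(Add(6, Mul(2, Pow(Add(4, -22), Rational(1, 2)))), 62) = Mul(Add(6, Mul(2, Pow(-18, Rational(1, 2)))), 62) = Mul(Add(6, Mul(2, Mul(3, I, Pow(2, Rational(1, 2))))), 62) = Mul(Add(6, Mul(6, I, Pow(2, Rational(1, 2)))), 62) = Add(372, Mul(372, I, Pow(2, Rational(1, 2))))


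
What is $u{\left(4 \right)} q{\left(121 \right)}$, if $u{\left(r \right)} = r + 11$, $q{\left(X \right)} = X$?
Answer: $1815$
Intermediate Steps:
$u{\left(r \right)} = 11 + r$
$u{\left(4 \right)} q{\left(121 \right)} = \left(11 + 4\right) 121 = 15 \cdot 121 = 1815$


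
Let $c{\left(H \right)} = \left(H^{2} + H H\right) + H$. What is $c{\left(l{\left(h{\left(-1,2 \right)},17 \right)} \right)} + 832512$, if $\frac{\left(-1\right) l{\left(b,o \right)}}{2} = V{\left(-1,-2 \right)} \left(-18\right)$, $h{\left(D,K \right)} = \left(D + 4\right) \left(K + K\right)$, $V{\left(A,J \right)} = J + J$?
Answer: $873840$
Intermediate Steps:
$V{\left(A,J \right)} = 2 J$
$h{\left(D,K \right)} = 2 K \left(4 + D\right)$ ($h{\left(D,K \right)} = \left(4 + D\right) 2 K = 2 K \left(4 + D\right)$)
$l{\left(b,o \right)} = -144$ ($l{\left(b,o \right)} = - 2 \cdot 2 \left(-2\right) \left(-18\right) = - 2 \left(\left(-4\right) \left(-18\right)\right) = \left(-2\right) 72 = -144$)
$c{\left(H \right)} = H + 2 H^{2}$ ($c{\left(H \right)} = \left(H^{2} + H^{2}\right) + H = 2 H^{2} + H = H + 2 H^{2}$)
$c{\left(l{\left(h{\left(-1,2 \right)},17 \right)} \right)} + 832512 = - 144 \left(1 + 2 \left(-144\right)\right) + 832512 = - 144 \left(1 - 288\right) + 832512 = \left(-144\right) \left(-287\right) + 832512 = 41328 + 832512 = 873840$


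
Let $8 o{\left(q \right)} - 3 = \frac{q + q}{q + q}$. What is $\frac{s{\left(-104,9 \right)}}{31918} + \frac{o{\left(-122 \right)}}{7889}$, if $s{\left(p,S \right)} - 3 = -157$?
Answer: $- \frac{1198947}{251801102} \approx -0.0047615$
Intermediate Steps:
$s{\left(p,S \right)} = -154$ ($s{\left(p,S \right)} = 3 - 157 = -154$)
$o{\left(q \right)} = \frac{1}{2}$ ($o{\left(q \right)} = \frac{3}{8} + \frac{\left(q + q\right) \frac{1}{q + q}}{8} = \frac{3}{8} + \frac{2 q \frac{1}{2 q}}{8} = \frac{3}{8} + \frac{1}{8} \cdot 1 = \frac{3}{8} + \frac{1}{8} = \frac{1}{2}$)
$\frac{s{\left(-104,9 \right)}}{31918} + \frac{o{\left(-122 \right)}}{7889} = - \frac{154}{31918} + \frac{1}{2 \cdot 7889} = \left(-154\right) \frac{1}{31918} + \frac{1}{2} \cdot \frac{1}{7889} = - \frac{77}{15959} + \frac{1}{15778} = - \frac{1198947}{251801102}$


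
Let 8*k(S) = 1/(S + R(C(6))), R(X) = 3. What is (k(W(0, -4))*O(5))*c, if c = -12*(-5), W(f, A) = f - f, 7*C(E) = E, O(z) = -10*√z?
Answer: -25*√5 ≈ -55.902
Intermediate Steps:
C(E) = E/7
W(f, A) = 0
k(S) = 1/(8*(3 + S)) (k(S) = 1/(8*(S + 3)) = 1/(8*(3 + S)))
c = 60
(k(W(0, -4))*O(5))*c = ((1/(8*(3 + 0)))*(-10*√5))*60 = (((⅛)/3)*(-10*√5))*60 = (((⅛)*(⅓))*(-10*√5))*60 = ((-10*√5)/24)*60 = -5*√5/12*60 = -25*√5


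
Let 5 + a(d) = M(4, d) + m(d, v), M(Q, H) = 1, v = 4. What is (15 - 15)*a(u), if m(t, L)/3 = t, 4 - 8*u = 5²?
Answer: 0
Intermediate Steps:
u = -21/8 (u = ½ - ⅛*5² = ½ - ⅛*25 = ½ - 25/8 = -21/8 ≈ -2.6250)
m(t, L) = 3*t
a(d) = -4 + 3*d (a(d) = -5 + (1 + 3*d) = -4 + 3*d)
(15 - 15)*a(u) = (15 - 15)*(-4 + 3*(-21/8)) = 0*(-4 - 63/8) = 0*(-95/8) = 0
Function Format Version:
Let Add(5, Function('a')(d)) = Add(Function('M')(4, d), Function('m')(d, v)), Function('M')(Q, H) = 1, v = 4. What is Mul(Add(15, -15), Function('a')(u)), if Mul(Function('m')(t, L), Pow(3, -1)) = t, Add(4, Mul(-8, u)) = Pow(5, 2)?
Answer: 0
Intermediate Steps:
u = Rational(-21, 8) (u = Add(Rational(1, 2), Mul(Rational(-1, 8), Pow(5, 2))) = Add(Rational(1, 2), Mul(Rational(-1, 8), 25)) = Add(Rational(1, 2), Rational(-25, 8)) = Rational(-21, 8) ≈ -2.6250)
Function('m')(t, L) = Mul(3, t)
Function('a')(d) = Add(-4, Mul(3, d)) (Function('a')(d) = Add(-5, Add(1, Mul(3, d))) = Add(-4, Mul(3, d)))
Mul(Add(15, -15), Function('a')(u)) = Mul(Add(15, -15), Add(-4, Mul(3, Rational(-21, 8)))) = Mul(0, Add(-4, Rational(-63, 8))) = Mul(0, Rational(-95, 8)) = 0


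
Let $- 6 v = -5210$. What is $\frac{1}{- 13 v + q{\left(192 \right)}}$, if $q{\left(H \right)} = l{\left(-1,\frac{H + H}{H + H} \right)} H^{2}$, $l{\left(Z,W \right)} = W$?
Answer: $\frac{3}{76727} \approx 3.91 \cdot 10^{-5}$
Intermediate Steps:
$v = \frac{2605}{3}$ ($v = \left(- \frac{1}{6}\right) \left(-5210\right) = \frac{2605}{3} \approx 868.33$)
$q{\left(H \right)} = H^{2}$ ($q{\left(H \right)} = \frac{H + H}{H + H} H^{2} = \frac{2 H}{2 H} H^{2} = 2 H \frac{1}{2 H} H^{2} = 1 H^{2} = H^{2}$)
$\frac{1}{- 13 v + q{\left(192 \right)}} = \frac{1}{\left(-13\right) \frac{2605}{3} + 192^{2}} = \frac{1}{- \frac{33865}{3} + 36864} = \frac{1}{\frac{76727}{3}} = \frac{3}{76727}$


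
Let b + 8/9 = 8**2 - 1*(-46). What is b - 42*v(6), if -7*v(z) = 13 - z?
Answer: 1360/9 ≈ 151.11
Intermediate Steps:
v(z) = -13/7 + z/7 (v(z) = -(13 - z)/7 = -13/7 + z/7)
b = 982/9 (b = -8/9 + (8**2 - 1*(-46)) = -8/9 + (64 + 46) = -8/9 + 110 = 982/9 ≈ 109.11)
b - 42*v(6) = 982/9 - 42*(-13/7 + (1/7)*6) = 982/9 - 42*(-13/7 + 6/7) = 982/9 - 42*(-1) = 982/9 + 42 = 1360/9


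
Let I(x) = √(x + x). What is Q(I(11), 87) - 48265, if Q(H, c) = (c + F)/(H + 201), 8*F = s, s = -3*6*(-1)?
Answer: -7795497983/161516 - 357*√22/161516 ≈ -48265.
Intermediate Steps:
I(x) = √2*√x (I(x) = √(2*x) = √2*√x)
s = 18 (s = -18*(-1) = 18)
F = 9/4 (F = (⅛)*18 = 9/4 ≈ 2.2500)
Q(H, c) = (9/4 + c)/(201 + H) (Q(H, c) = (c + 9/4)/(H + 201) = (9/4 + c)/(201 + H))
Q(I(11), 87) - 48265 = (9/4 + 87)/(201 + √2*√11) - 48265 = (357/4)/(201 + √22) - 48265 = 357/(4*(201 + √22)) - 48265 = -48265 + 357/(4*(201 + √22))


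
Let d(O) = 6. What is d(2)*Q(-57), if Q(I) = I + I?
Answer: -684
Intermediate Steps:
Q(I) = 2*I
d(2)*Q(-57) = 6*(2*(-57)) = 6*(-114) = -684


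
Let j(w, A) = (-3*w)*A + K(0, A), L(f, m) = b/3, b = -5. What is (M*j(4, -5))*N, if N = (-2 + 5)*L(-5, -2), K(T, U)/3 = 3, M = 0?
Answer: 0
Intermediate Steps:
K(T, U) = 9 (K(T, U) = 3*3 = 9)
L(f, m) = -5/3
N = -5 (N = (-2 + 5)*(-5/3) = 3*(-5/3) = -5)
j(w, A) = 9 - 3*A*w (j(w, A) = (-3*w)*A + 9 = -3*A*w + 9 = 9 - 3*A*w)
(M*j(4, -5))*N = (0*(9 - 3*(-5)*4))*(-5) = (0*(9 + 60))*(-5) = (0*69)*(-5) = 0*(-5) = 0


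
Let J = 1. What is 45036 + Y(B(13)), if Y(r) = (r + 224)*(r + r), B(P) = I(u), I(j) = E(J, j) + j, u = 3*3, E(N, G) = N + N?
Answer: 50206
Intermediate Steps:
E(N, G) = 2*N
u = 9
I(j) = 2 + j (I(j) = 2*1 + j = 2 + j)
B(P) = 11 (B(P) = 2 + 9 = 11)
Y(r) = 2*r*(224 + r) (Y(r) = (224 + r)*(2*r) = 2*r*(224 + r))
45036 + Y(B(13)) = 45036 + 2*11*(224 + 11) = 45036 + 2*11*235 = 45036 + 5170 = 50206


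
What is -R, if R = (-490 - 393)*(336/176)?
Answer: 18543/11 ≈ 1685.7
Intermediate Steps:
R = -18543/11 (R = -296688/176 = -883*21/11 = -18543/11 ≈ -1685.7)
-R = -1*(-18543/11) = 18543/11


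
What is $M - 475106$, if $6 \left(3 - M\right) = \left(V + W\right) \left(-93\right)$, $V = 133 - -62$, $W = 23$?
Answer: $-471724$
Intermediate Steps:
$V = 195$ ($V = 133 + 62 = 195$)
$M = 3382$ ($M = 3 - \frac{\left(195 + 23\right) \left(-93\right)}{6} = 3 - \frac{218 \left(-93\right)}{6} = 3 - -3379 = 3 + 3379 = 3382$)
$M - 475106 = 3382 - 475106 = -471724$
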